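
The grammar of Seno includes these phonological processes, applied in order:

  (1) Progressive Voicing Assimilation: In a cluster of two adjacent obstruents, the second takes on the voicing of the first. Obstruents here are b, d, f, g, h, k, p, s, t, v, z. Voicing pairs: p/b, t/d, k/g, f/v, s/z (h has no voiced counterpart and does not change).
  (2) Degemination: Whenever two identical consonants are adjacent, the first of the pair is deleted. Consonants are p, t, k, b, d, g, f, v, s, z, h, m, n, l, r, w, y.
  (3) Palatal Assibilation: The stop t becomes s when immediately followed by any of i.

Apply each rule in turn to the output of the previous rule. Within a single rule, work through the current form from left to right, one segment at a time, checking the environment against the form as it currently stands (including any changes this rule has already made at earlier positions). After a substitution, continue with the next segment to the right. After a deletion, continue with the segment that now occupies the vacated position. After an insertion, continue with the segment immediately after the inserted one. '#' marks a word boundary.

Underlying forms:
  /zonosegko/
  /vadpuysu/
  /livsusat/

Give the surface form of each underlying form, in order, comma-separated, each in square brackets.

/zonosegko/:
  (1) Progressive Voicing Assimilation: [zonosegko] → [zonoseggo]
  (2) Degemination: [zonoseggo] → [zonosego]
  (3) Palatal Assibilation: no change — [zonosego]
/vadpuysu/:
  (1) Progressive Voicing Assimilation: [vadpuysu] → [vadbuysu]
  (2) Degemination: no change — [vadbuysu]
  (3) Palatal Assibilation: no change — [vadbuysu]
/livsusat/:
  (1) Progressive Voicing Assimilation: [livsusat] → [livzusat]
  (2) Degemination: no change — [livzusat]
  (3) Palatal Assibilation: no change — [livzusat]

[zonosego], [vadbuysu], [livzusat]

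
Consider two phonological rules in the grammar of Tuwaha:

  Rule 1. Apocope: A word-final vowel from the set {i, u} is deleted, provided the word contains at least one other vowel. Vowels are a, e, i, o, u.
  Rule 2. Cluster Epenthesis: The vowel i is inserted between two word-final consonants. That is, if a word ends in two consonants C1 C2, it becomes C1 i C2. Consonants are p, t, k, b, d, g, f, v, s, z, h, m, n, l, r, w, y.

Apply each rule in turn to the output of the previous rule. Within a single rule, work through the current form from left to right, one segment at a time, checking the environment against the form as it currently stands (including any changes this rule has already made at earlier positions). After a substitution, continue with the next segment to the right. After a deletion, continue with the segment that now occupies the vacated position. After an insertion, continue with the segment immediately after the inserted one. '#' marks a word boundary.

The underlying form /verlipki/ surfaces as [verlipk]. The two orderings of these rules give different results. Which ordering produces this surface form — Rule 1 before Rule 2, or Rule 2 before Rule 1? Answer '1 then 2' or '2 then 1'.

Order 1 then 2:
  1 Apocope: [verlipki] → [verlipk]
  2 Cluster Epenthesis: [verlipk] → [verlipik]
  result: [verlipik]
Order 2 then 1:
  2 Cluster Epenthesis: no change — [verlipki]
  1 Apocope: [verlipki] → [verlipk]
  result: [verlipk]

2 then 1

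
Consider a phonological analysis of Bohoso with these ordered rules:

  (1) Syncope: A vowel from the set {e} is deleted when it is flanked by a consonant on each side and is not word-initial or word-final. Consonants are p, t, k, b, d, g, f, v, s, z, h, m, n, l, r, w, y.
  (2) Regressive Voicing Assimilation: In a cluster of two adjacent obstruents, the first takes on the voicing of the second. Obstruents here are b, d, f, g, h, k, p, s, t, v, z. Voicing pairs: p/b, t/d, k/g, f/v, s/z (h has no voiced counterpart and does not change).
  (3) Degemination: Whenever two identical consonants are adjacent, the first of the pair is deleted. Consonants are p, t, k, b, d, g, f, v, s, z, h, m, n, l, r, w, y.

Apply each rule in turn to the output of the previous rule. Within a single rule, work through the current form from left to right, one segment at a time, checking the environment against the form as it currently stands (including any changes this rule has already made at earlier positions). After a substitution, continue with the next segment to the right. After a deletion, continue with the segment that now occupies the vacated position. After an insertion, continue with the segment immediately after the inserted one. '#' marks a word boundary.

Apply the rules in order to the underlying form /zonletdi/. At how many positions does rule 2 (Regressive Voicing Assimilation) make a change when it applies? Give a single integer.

(1) Syncope: [zonletdi] → [zonltdi]
(2) Regressive Voicing Assimilation: [zonltdi] → [zonlddi]
(3) Degemination: [zonlddi] → [zonldi]
Rule 2 changed 1 position(s).

1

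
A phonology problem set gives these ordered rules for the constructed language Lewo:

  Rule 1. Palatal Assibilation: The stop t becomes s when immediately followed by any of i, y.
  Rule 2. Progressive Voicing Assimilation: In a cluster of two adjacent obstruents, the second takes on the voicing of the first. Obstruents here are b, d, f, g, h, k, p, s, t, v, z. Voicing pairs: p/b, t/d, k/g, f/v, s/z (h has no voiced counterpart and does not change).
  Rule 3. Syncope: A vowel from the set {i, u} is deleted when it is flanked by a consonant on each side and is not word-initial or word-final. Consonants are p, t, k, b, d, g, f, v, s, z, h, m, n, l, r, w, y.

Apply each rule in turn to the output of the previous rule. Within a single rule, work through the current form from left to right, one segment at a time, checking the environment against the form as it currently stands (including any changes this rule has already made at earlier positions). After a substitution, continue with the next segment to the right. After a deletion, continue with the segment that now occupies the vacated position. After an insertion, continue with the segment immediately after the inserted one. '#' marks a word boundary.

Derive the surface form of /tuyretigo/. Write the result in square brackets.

Rule 1 Palatal Assibilation: [tuyretigo] → [tuyresigo]
Rule 2 Progressive Voicing Assimilation: no change — [tuyresigo]
Rule 3 Syncope: [tuyresigo] → [tyresgo]

[tyresgo]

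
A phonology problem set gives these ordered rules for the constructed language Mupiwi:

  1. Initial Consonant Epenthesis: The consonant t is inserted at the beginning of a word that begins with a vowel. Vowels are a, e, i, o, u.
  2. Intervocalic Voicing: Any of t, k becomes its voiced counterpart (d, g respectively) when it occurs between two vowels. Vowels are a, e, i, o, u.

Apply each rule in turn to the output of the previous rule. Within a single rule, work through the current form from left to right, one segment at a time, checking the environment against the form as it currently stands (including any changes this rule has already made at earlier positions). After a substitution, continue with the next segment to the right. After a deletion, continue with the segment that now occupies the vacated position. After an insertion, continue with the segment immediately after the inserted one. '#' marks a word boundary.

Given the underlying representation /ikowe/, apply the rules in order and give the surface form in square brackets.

1 Initial Consonant Epenthesis: [ikowe] → [tikowe]
2 Intervocalic Voicing: [tikowe] → [tigowe]

[tigowe]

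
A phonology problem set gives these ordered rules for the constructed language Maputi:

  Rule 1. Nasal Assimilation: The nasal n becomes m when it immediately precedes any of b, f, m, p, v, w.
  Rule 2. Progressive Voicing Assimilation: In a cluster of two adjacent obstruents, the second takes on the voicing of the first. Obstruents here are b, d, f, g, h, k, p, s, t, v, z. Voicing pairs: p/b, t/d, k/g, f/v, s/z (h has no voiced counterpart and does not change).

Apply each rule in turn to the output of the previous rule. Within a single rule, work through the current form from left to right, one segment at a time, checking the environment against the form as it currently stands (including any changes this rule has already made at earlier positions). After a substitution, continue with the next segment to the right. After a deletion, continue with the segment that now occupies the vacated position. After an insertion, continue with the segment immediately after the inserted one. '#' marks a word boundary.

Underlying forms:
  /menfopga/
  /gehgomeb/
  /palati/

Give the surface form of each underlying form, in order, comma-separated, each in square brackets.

[memfopka], [gehkomeb], [palati]

/menfopga/:
  Rule 1 Nasal Assimilation: [menfopga] → [memfopga]
  Rule 2 Progressive Voicing Assimilation: [memfopga] → [memfopka]
/gehgomeb/:
  Rule 1 Nasal Assimilation: no change — [gehgomeb]
  Rule 2 Progressive Voicing Assimilation: [gehgomeb] → [gehkomeb]
/palati/:
  Rule 1 Nasal Assimilation: no change — [palati]
  Rule 2 Progressive Voicing Assimilation: no change — [palati]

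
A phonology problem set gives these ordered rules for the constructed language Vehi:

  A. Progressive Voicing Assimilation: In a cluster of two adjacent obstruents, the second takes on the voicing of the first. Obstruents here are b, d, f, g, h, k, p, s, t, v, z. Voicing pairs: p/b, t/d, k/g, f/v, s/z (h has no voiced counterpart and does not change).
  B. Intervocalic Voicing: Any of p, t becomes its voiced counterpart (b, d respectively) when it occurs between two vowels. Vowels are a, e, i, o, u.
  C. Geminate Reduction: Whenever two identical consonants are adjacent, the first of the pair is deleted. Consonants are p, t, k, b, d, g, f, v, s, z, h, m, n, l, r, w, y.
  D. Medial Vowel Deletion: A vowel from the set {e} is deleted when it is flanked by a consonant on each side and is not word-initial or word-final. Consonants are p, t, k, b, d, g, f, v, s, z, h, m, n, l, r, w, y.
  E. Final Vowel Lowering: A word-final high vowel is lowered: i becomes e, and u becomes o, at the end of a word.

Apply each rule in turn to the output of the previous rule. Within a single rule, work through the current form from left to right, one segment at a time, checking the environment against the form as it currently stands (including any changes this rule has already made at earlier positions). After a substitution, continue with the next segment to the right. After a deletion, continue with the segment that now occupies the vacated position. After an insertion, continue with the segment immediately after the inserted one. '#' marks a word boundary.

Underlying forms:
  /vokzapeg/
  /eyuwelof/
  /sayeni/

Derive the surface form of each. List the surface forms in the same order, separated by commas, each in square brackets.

[voksabg], [eyuwlof], [sayne]

/vokzapeg/:
  A Progressive Voicing Assimilation: [vokzapeg] → [voksapeg]
  B Intervocalic Voicing: [voksapeg] → [voksabeg]
  C Geminate Reduction: no change — [voksabeg]
  D Medial Vowel Deletion: [voksabeg] → [voksabg]
  E Final Vowel Lowering: no change — [voksabg]
/eyuwelof/:
  A Progressive Voicing Assimilation: no change — [eyuwelof]
  B Intervocalic Voicing: no change — [eyuwelof]
  C Geminate Reduction: no change — [eyuwelof]
  D Medial Vowel Deletion: [eyuwelof] → [eyuwlof]
  E Final Vowel Lowering: no change — [eyuwlof]
/sayeni/:
  A Progressive Voicing Assimilation: no change — [sayeni]
  B Intervocalic Voicing: no change — [sayeni]
  C Geminate Reduction: no change — [sayeni]
  D Medial Vowel Deletion: [sayeni] → [sayni]
  E Final Vowel Lowering: [sayni] → [sayne]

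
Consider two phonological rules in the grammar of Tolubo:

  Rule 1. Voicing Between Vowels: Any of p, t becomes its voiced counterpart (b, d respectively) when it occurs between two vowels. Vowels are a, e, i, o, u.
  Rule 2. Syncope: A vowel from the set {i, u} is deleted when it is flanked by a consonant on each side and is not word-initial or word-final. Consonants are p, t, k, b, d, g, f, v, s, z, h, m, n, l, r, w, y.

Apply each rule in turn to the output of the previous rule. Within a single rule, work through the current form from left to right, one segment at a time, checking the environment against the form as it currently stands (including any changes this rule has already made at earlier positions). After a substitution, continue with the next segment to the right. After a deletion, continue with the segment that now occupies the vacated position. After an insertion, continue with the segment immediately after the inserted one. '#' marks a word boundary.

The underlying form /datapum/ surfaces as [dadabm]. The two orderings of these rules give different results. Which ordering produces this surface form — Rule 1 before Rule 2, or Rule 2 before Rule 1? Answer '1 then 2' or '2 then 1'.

1 then 2

Order 1 then 2:
  1 Voicing Between Vowels: [datapum] → [dadabum]
  2 Syncope: [dadabum] → [dadabm]
  result: [dadabm]
Order 2 then 1:
  2 Syncope: [datapum] → [datapm]
  1 Voicing Between Vowels: [datapm] → [dadapm]
  result: [dadapm]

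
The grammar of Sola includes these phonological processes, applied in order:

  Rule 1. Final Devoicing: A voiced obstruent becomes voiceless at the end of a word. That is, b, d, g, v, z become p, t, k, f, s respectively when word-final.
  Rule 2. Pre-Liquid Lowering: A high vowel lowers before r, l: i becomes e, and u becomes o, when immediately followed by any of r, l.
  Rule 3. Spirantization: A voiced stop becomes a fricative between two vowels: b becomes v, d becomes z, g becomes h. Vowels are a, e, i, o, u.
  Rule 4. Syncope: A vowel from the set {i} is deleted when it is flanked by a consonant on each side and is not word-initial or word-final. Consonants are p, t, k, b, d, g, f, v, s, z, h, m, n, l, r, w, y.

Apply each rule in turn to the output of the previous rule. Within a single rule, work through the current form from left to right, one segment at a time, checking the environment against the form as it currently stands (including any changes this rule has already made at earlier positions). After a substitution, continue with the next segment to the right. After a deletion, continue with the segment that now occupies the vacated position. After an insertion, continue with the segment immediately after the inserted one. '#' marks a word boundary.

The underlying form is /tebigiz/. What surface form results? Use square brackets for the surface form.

[tevhs]

Rule 1 Final Devoicing: [tebigiz] → [tebigis]
Rule 2 Pre-Liquid Lowering: no change — [tebigis]
Rule 3 Spirantization: [tebigis] → [tevihis]
Rule 4 Syncope: [tevihis] → [tevhs]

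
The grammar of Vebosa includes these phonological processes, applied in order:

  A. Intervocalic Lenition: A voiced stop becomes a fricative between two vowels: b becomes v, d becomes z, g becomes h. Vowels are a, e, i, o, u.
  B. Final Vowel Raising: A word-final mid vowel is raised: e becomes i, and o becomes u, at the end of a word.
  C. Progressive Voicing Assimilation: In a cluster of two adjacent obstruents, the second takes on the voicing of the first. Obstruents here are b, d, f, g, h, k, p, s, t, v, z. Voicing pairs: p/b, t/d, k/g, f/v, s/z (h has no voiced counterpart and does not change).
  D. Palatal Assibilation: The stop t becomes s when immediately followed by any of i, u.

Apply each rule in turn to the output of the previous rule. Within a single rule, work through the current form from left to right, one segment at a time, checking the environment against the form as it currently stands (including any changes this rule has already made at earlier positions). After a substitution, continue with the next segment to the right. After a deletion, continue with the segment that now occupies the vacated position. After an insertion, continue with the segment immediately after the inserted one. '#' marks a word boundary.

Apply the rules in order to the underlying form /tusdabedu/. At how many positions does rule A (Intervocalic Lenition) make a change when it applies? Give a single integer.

2

A Intervocalic Lenition: [tusdabedu] → [tusdavezu]
B Final Vowel Raising: no change — [tusdavezu]
C Progressive Voicing Assimilation: [tusdavezu] → [tustavezu]
D Palatal Assibilation: [tustavezu] → [sustavezu]
Rule A changed 2 position(s).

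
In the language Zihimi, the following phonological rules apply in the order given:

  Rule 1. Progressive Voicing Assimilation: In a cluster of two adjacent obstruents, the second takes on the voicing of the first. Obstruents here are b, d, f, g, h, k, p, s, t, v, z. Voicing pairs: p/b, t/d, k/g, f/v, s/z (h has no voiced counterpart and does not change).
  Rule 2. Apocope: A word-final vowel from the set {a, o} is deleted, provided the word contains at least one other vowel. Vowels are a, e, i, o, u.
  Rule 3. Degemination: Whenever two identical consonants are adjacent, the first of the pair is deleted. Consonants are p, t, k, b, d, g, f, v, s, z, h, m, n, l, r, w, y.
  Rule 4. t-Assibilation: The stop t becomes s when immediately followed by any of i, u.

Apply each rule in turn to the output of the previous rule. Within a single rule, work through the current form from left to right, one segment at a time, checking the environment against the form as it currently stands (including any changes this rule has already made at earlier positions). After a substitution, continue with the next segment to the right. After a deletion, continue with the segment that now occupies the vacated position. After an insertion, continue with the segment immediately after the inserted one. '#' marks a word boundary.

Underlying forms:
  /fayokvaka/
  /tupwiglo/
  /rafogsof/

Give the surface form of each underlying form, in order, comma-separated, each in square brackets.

[fayokfak], [supwigl], [rafogzof]

/fayokvaka/:
  Rule 1 Progressive Voicing Assimilation: [fayokvaka] → [fayokfaka]
  Rule 2 Apocope: [fayokfaka] → [fayokfak]
  Rule 3 Degemination: no change — [fayokfak]
  Rule 4 t-Assibilation: no change — [fayokfak]
/tupwiglo/:
  Rule 1 Progressive Voicing Assimilation: no change — [tupwiglo]
  Rule 2 Apocope: [tupwiglo] → [tupwigl]
  Rule 3 Degemination: no change — [tupwigl]
  Rule 4 t-Assibilation: [tupwigl] → [supwigl]
/rafogsof/:
  Rule 1 Progressive Voicing Assimilation: [rafogsof] → [rafogzof]
  Rule 2 Apocope: no change — [rafogzof]
  Rule 3 Degemination: no change — [rafogzof]
  Rule 4 t-Assibilation: no change — [rafogzof]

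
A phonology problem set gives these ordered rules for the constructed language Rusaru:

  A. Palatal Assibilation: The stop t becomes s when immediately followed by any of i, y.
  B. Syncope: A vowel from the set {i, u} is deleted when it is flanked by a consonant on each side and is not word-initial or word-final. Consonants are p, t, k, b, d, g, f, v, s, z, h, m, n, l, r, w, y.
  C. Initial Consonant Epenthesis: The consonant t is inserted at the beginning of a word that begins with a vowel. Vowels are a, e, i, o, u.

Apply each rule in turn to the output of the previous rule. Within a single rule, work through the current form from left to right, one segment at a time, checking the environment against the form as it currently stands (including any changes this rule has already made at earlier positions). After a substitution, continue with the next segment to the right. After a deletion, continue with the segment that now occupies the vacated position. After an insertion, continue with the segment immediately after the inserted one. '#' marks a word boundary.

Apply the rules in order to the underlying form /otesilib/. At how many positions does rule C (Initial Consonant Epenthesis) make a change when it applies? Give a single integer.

1

A Palatal Assibilation: no change — [otesilib]
B Syncope: [otesilib] → [oteslb]
C Initial Consonant Epenthesis: [oteslb] → [toteslb]
Rule C changed 1 position(s).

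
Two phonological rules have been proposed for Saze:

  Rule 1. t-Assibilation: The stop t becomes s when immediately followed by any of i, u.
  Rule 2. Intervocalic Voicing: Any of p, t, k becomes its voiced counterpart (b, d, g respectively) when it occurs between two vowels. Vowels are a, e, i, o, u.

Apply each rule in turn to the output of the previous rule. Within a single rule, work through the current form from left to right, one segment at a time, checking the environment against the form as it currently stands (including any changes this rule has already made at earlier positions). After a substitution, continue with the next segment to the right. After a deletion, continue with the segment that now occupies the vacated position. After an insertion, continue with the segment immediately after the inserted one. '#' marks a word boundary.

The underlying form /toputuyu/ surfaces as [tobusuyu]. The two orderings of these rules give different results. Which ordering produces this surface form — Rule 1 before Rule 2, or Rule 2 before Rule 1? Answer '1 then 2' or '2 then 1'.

1 then 2

Order 1 then 2:
  1 t-Assibilation: [toputuyu] → [topusuyu]
  2 Intervocalic Voicing: [topusuyu] → [tobusuyu]
  result: [tobusuyu]
Order 2 then 1:
  2 Intervocalic Voicing: [toputuyu] → [tobuduyu]
  1 t-Assibilation: no change — [tobuduyu]
  result: [tobuduyu]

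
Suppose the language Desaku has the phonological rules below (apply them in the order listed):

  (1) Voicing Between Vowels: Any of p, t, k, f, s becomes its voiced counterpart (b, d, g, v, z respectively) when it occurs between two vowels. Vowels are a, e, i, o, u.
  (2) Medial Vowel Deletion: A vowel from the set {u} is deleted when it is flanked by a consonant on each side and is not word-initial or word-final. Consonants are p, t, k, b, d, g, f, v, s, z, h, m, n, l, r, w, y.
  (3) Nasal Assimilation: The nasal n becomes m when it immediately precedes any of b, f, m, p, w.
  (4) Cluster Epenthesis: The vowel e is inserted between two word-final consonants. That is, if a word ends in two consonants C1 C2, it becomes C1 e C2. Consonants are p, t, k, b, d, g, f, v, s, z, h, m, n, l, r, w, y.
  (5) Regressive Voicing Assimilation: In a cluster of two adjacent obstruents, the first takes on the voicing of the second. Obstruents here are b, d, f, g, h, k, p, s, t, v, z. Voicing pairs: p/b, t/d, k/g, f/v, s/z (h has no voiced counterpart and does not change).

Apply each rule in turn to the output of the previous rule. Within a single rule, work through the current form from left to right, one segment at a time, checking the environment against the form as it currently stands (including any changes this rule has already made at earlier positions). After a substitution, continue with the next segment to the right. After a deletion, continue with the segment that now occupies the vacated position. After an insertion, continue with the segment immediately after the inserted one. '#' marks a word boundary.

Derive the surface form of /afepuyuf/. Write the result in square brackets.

[avebyef]

(1) Voicing Between Vowels: [afepuyuf] → [avebuyuf]
(2) Medial Vowel Deletion: [avebuyuf] → [avebyf]
(3) Nasal Assimilation: no change — [avebyf]
(4) Cluster Epenthesis: [avebyf] → [avebyef]
(5) Regressive Voicing Assimilation: no change — [avebyef]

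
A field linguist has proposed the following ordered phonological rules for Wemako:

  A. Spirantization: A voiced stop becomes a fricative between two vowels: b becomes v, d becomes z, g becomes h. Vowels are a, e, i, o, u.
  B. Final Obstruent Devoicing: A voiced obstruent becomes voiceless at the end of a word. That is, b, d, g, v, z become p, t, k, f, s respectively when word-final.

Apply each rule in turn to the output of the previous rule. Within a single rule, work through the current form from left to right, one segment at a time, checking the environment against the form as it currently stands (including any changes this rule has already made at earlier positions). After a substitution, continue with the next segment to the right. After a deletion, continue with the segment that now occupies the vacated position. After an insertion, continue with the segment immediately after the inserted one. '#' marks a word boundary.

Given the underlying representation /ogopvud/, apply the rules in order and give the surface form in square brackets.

A Spirantization: [ogopvud] → [ohopvud]
B Final Obstruent Devoicing: [ohopvud] → [ohopvut]

[ohopvut]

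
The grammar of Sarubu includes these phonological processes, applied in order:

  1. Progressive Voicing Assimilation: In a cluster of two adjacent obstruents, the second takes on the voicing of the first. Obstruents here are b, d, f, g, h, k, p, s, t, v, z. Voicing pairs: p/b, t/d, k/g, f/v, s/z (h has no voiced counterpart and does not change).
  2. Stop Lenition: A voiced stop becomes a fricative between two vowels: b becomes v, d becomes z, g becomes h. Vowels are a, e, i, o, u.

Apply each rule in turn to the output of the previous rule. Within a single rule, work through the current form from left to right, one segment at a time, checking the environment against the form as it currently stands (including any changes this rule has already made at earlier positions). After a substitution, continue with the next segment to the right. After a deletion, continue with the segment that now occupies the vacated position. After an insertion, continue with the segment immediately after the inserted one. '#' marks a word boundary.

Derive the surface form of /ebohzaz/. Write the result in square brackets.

[evohsaz]

1 Progressive Voicing Assimilation: [ebohzaz] → [ebohsaz]
2 Stop Lenition: [ebohsaz] → [evohsaz]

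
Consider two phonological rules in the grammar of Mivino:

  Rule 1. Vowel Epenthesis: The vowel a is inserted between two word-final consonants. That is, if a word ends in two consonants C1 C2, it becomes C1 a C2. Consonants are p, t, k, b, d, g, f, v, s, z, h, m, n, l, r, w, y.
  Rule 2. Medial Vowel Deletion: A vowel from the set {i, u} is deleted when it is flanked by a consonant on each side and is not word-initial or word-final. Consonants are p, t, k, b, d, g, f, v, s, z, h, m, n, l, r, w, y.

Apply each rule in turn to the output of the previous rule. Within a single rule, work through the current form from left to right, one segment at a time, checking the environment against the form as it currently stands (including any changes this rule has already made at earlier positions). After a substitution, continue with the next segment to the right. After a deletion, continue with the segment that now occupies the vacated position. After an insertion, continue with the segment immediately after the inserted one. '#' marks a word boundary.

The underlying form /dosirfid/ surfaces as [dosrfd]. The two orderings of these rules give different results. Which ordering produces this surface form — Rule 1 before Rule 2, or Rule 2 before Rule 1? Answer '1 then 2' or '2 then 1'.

Order 1 then 2:
  1 Vowel Epenthesis: no change — [dosirfid]
  2 Medial Vowel Deletion: [dosirfid] → [dosrfd]
  result: [dosrfd]
Order 2 then 1:
  2 Medial Vowel Deletion: [dosirfid] → [dosrfd]
  1 Vowel Epenthesis: [dosrfd] → [dosrfad]
  result: [dosrfad]

1 then 2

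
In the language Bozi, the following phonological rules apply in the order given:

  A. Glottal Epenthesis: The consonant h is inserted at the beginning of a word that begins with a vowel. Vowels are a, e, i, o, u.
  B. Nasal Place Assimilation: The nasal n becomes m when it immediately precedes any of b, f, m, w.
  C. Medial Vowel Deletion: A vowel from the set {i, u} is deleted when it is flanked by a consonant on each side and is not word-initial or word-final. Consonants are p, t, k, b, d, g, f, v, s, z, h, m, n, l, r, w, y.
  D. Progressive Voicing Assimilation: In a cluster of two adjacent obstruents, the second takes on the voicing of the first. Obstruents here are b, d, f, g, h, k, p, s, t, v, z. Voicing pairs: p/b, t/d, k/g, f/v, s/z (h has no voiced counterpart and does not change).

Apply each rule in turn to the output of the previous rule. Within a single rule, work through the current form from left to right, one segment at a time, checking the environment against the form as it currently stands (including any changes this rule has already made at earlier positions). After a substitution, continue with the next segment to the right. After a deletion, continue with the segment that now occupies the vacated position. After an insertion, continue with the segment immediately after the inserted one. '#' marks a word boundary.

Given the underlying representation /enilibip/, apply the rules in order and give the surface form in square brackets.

[henlbb]

A Glottal Epenthesis: [enilibip] → [henilibip]
B Nasal Place Assimilation: no change — [henilibip]
C Medial Vowel Deletion: [henilibip] → [henlbp]
D Progressive Voicing Assimilation: [henlbp] → [henlbb]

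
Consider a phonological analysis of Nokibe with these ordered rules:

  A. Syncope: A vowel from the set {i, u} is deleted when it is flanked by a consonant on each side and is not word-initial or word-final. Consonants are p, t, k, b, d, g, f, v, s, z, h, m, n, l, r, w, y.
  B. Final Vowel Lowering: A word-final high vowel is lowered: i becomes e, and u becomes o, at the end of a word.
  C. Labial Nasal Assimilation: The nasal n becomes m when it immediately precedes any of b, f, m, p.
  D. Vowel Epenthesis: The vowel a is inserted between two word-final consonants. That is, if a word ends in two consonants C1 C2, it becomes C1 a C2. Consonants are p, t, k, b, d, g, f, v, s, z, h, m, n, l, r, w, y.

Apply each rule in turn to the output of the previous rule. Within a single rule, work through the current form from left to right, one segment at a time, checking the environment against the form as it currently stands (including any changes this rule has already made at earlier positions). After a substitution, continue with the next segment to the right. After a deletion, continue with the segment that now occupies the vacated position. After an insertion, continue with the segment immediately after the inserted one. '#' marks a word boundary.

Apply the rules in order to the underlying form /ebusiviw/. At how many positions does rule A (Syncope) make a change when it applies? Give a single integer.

A Syncope: [ebusiviw] → [ebsvw]
B Final Vowel Lowering: no change — [ebsvw]
C Labial Nasal Assimilation: no change — [ebsvw]
D Vowel Epenthesis: [ebsvw] → [ebsvaw]
Rule A changed 3 position(s).

3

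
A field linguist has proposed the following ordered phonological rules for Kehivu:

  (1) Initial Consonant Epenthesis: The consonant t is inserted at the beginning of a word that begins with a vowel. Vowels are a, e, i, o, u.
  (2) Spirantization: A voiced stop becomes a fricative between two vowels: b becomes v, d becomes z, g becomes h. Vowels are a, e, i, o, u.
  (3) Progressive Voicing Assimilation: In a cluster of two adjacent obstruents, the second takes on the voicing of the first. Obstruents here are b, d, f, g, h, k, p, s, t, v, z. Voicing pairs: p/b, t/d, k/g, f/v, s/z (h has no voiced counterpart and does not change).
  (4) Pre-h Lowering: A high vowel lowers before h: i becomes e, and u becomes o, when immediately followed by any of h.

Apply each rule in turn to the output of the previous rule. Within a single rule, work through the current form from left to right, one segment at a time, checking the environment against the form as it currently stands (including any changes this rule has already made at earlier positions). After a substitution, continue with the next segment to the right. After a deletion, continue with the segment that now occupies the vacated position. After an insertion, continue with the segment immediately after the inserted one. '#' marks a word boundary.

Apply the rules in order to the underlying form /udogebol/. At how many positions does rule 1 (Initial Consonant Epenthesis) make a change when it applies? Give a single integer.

1

(1) Initial Consonant Epenthesis: [udogebol] → [tudogebol]
(2) Spirantization: [tudogebol] → [tuzohevol]
(3) Progressive Voicing Assimilation: no change — [tuzohevol]
(4) Pre-h Lowering: no change — [tuzohevol]
Rule 1 changed 1 position(s).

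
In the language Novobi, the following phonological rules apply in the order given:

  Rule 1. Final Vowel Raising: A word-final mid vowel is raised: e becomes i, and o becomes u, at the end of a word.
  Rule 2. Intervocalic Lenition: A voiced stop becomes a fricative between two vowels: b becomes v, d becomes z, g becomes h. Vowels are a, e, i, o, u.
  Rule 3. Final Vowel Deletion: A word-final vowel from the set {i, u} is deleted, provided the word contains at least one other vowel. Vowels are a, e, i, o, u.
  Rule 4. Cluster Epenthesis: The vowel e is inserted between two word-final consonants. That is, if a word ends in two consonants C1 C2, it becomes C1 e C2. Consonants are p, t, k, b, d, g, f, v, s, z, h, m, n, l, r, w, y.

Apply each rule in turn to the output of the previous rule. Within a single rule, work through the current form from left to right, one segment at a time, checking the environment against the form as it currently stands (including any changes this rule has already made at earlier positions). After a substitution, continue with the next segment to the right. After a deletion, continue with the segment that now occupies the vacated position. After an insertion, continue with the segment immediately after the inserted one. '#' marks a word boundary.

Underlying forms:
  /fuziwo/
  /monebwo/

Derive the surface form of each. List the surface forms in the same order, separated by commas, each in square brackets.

/fuziwo/:
  Rule 1 Final Vowel Raising: [fuziwo] → [fuziwu]
  Rule 2 Intervocalic Lenition: no change — [fuziwu]
  Rule 3 Final Vowel Deletion: [fuziwu] → [fuziw]
  Rule 4 Cluster Epenthesis: no change — [fuziw]
/monebwo/:
  Rule 1 Final Vowel Raising: [monebwo] → [monebwu]
  Rule 2 Intervocalic Lenition: no change — [monebwu]
  Rule 3 Final Vowel Deletion: [monebwu] → [monebw]
  Rule 4 Cluster Epenthesis: [monebw] → [monebew]

[fuziw], [monebew]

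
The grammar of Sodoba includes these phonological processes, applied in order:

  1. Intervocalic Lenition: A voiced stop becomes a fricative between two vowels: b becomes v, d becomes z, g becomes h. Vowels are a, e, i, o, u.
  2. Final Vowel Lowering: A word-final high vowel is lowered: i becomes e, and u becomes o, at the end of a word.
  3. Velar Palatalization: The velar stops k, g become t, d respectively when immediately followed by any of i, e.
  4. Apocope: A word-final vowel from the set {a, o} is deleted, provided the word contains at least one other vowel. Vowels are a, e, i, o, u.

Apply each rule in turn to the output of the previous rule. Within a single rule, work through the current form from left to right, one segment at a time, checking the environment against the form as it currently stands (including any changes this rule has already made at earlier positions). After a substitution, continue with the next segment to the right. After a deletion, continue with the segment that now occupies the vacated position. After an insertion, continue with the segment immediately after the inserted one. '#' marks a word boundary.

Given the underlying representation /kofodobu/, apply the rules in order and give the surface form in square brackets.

[kofozov]

1 Intervocalic Lenition: [kofodobu] → [kofozovu]
2 Final Vowel Lowering: [kofozovu] → [kofozovo]
3 Velar Palatalization: no change — [kofozovo]
4 Apocope: [kofozovo] → [kofozov]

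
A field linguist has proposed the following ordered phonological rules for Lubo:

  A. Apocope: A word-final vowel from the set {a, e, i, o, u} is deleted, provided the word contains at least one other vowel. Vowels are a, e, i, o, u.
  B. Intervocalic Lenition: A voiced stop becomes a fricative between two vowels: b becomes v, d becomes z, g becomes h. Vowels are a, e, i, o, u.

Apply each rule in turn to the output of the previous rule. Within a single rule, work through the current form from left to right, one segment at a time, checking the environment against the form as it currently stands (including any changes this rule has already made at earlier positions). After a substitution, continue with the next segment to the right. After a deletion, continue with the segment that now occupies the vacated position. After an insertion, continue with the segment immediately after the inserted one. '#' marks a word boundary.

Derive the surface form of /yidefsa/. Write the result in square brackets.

[yizefs]

A Apocope: [yidefsa] → [yidefs]
B Intervocalic Lenition: [yidefs] → [yizefs]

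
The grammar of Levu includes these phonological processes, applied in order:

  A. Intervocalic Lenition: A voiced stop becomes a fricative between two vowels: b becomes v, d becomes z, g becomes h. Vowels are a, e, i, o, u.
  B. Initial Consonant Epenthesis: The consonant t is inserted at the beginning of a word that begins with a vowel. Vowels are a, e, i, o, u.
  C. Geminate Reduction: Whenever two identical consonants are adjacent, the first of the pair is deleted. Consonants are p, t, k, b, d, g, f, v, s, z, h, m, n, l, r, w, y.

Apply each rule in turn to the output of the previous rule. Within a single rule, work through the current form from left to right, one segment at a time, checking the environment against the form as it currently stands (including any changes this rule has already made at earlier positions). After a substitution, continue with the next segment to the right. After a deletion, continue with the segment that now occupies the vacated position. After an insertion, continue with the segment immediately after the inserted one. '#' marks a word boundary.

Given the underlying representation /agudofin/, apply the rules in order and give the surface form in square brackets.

[tahuzofin]

A Intervocalic Lenition: [agudofin] → [ahuzofin]
B Initial Consonant Epenthesis: [ahuzofin] → [tahuzofin]
C Geminate Reduction: no change — [tahuzofin]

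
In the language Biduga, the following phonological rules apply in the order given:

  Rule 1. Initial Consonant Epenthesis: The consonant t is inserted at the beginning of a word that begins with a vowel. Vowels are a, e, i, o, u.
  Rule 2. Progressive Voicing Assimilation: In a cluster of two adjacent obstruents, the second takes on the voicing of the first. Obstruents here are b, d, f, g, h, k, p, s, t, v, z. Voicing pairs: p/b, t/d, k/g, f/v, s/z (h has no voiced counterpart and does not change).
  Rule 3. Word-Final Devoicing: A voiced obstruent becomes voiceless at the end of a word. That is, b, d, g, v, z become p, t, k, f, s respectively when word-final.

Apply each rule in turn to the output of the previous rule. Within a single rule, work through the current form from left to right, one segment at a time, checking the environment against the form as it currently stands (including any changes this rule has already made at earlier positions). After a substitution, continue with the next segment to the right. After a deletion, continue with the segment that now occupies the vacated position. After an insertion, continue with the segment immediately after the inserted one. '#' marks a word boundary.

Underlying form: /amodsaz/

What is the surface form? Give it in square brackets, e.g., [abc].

[tamodzas]

Rule 1 Initial Consonant Epenthesis: [amodsaz] → [tamodsaz]
Rule 2 Progressive Voicing Assimilation: [tamodsaz] → [tamodzaz]
Rule 3 Word-Final Devoicing: [tamodzaz] → [tamodzas]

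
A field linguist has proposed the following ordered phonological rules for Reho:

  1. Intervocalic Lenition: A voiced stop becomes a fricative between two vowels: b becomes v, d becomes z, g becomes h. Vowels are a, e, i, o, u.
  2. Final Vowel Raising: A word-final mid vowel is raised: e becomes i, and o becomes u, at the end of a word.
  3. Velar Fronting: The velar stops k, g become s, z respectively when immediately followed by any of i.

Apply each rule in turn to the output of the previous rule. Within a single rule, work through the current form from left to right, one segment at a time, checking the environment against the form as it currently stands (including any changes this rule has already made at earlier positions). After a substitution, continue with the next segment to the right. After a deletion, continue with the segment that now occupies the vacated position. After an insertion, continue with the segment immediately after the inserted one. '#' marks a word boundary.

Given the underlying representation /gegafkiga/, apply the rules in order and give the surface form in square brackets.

1 Intervocalic Lenition: [gegafkiga] → [gehafkiha]
2 Final Vowel Raising: no change — [gehafkiha]
3 Velar Fronting: [gehafkiha] → [gehafsiha]

[gehafsiha]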